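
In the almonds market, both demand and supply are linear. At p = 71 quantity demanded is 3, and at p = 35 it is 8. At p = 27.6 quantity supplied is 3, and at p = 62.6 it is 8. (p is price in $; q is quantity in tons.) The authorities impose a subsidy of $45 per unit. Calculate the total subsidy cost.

$415.14

Demand slope = (35 − 71)/(8 − 3) = −7.2, so p = 92.6 − 7.2q.
Supply slope = (62.6 − 27.6)/(8 − 3) = 7, so p = 6.6 + 7q.
Competitive equilibrium: 92.6 − 7.2q = 6.6 + 7q → q* = 6.0563, p* = 48.9944.
The subsidy lowers effective supply by 45: p = 7q − 38.4.
New quantity: 92.6 − 7.2q = 7q − 38.4 → q' = 9.2254.
Total subsidy cost = 45 × 9.2254 = $415.14.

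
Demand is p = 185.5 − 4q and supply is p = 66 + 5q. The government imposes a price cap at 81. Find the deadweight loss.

Competitive equilibrium: 185.5 − 4q = 66 + 5q → q* = 13.2778, p* = 132.3889.
At the ceiling p = 81, quantity supplied = (81 − 66)/5 = 3.
Willingness to pay at q' = 3: 185.5 − 4·3 = 173.5.
Δq = 13.2778 − 3 = 10.2778; wedge = 173.5 − 81 = 92.5.
Welfare loss = ½ × 10.2778 × 92.5 = 475.35.

475.35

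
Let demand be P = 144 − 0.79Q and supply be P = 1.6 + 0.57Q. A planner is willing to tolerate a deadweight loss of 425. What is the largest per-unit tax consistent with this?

Competitive equilibrium: 144 − 0.79Q = 1.6 + 0.57Q → Q* = 104.7059, P* = 61.2824.
A tax t gives ΔQ = t/1.36 and wedge t, so DWL = t²/2.72.
t²/2.72 = 425 → t² = 1156 → t = 34.

34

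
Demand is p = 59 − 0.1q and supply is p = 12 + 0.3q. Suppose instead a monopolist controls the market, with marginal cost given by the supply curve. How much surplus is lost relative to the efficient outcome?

110.45

Competitive equilibrium: 59 − 0.1q = 12 + 0.3q → q* = 117.5, p* = 47.25.
Marginal revenue: MR = 59 − 0.2q. Set MR = MC: 59 − 0.2q = 12 + 0.3q → q_m = 94.
Price p_m = 59 − 0.1·94 = 49.6; MC(q_m) = 12 + 0.3·94 = 40.2.
Competitive q* = 117.5, so Δq = 23.5; wedge = 49.6 − 40.2 = 9.4.
Welfare loss = ½ × 23.5 × 9.4 = 110.45.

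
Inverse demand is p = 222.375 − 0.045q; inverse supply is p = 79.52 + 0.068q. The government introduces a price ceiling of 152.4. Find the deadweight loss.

Competitive equilibrium: 222.375 − 0.045q = 79.52 + 0.068q → q* = 1264.2035, p* = 165.4858.
At the ceiling p = 152.4, quantity supplied = (152.4 − 79.52)/0.068 = 1071.7647.
Willingness to pay at q' = 1071.7647: 222.375 − 0.045·1071.7647 = 174.1456.
Δq = 1264.2035 − 1071.7647 = 192.4388; wedge = 174.1456 − 152.4 = 21.7456.
Welfare loss = ½ × 192.4388 × 21.7456 = 2092.35.

2092.35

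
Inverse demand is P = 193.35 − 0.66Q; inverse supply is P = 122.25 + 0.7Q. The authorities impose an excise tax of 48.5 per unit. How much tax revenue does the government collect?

805.96

Competitive equilibrium: 193.35 − 0.66Q = 122.25 + 0.7Q → Q* = 52.27941, P* = 158.84559.
With the tax, the buyer price exceeds the seller price by 48.5: (193.35 − 0.66Q) − (122.25 + 0.7Q) = 48.5 → Q' = 16.61765.
Tax revenue = 48.5 × 16.61765 = 805.96.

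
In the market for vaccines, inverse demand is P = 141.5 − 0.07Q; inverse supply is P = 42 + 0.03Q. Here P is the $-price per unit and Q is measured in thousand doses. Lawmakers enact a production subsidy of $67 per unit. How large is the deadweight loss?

Competitive equilibrium: 141.5 − 0.07Q = 42 + 0.03Q → Q* = 995, P* = 71.85.
The subsidy lowers effective supply by 67: P = 0.03Q − 25.
New quantity: 141.5 − 0.07Q = 0.03Q − 25 → Q' = 1665.
Overproduction ΔQ = 1665 − 995 = 670; wedge = subsidy = 67.
Welfare loss = ½ × 670 × 67 = $22445 thousand.

$22445 thousand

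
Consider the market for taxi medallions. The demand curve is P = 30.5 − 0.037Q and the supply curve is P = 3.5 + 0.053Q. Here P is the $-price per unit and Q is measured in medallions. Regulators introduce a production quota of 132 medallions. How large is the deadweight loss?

Competitive equilibrium: 30.5 − 0.037Q = 3.5 + 0.053Q → Q* = 300, P* = 19.4.
At Q = 132: demand price = 30.5 − 0.037·132 = 25.616; supply price = 3.5 + 0.053·132 = 10.496.
ΔQ = 300 − 132 = 168; wedge = 25.616 − 10.496 = 15.12.
Deadweight loss = ½ × 168 × 15.12 = $1270.08.

$1270.08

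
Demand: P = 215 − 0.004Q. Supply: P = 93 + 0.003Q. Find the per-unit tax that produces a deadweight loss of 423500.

Competitive equilibrium: 215 − 0.004Q = 93 + 0.003Q → Q* = 17428.5714, P* = 145.2857.
A tax t gives ΔQ = t/0.007 and wedge t, so DWL = t²/0.014.
t²/0.014 = 423500 → t² = 5929 → t = 77.

77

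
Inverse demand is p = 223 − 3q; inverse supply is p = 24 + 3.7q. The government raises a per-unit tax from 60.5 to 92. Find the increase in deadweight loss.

358.49

Competitive equilibrium: 223 − 3q = 24 + 3.7q → q* = 29.7015, p* = 133.8955.
For a per-unit tax t: Δq = t/6.7, so DWL = ½·t·(t/6.7) = t²/13.4.
At t = 60.5: DWL = 273.153. At t = 92: DWL = 631.642.
Increase = 631.642 − 273.153 = 358.49.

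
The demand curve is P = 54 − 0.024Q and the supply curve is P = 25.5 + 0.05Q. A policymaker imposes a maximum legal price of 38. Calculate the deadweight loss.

Competitive equilibrium: 54 − 0.024Q = 25.5 + 0.05Q → Q* = 385.1351, P* = 44.7568.
At the ceiling P = 38, quantity supplied = (38 − 25.5)/0.05 = 250.
Willingness to pay at Q' = 250: 54 − 0.024·250 = 48.
ΔQ = 385.1351 − 250 = 135.1351; wedge = 48 − 38 = 10.
Deadweight loss = ½ × 135.1351 × 10 = 675.68.

675.68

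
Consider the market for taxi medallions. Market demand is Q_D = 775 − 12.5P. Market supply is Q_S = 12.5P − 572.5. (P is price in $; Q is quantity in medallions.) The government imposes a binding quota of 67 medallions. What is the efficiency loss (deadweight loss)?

In inverse form: demand P = 62 − 0.08Q, supply P = 45.8 + 0.08Q.
Competitive equilibrium: 62 − 0.08Q = 45.8 + 0.08Q → Q* = 101.25, P* = 53.9.
At Q = 67: demand price = 62 − 0.08·67 = 56.64; supply price = 45.8 + 0.08·67 = 51.16.
ΔQ = 101.25 − 67 = 34.25; wedge = 56.64 − 51.16 = 5.48.
Welfare loss = ½ × 34.25 × 5.48 = $93.845.

$93.845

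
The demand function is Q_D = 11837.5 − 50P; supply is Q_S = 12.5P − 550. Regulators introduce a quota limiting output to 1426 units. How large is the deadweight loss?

12575.11

In inverse form: demand P = 236.75 − 0.02Q, supply P = 44 + 0.08Q.
Competitive equilibrium: 236.75 − 0.02Q = 44 + 0.08Q → Q* = 1927.5, P* = 198.2.
At Q = 1426: demand price = 236.75 − 0.02·1426 = 208.23; supply price = 44 + 0.08·1426 = 158.08.
ΔQ = 1927.5 − 1426 = 501.5; wedge = 208.23 − 158.08 = 50.15.
The triangle = ½ × 501.5 × 50.15 = 12575.11.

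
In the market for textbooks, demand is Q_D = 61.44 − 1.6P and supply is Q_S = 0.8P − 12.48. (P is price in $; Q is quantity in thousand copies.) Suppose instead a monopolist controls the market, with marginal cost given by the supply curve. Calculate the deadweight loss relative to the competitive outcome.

$8.664 thousand

In inverse form: demand P = 38.4 − 0.625Q, supply P = 15.6 + 1.25Q.
Competitive equilibrium: 38.4 − 0.625Q = 15.6 + 1.25Q → Q* = 12.16, P* = 30.8.
Marginal revenue: MR = 38.4 − 1.25Q. Set MR = MC: 38.4 − 1.25Q = 15.6 + 1.25Q → Q_m = 9.12.
Price P_m = 38.4 − 0.625·9.12 = 32.7; MC(Q_m) = 15.6 + 1.25·9.12 = 27.
Competitive Q* = 12.16, so ΔQ = 3.04; wedge = 32.7 − 27 = 5.7.
Deadweight loss = ½ × 3.04 × 5.7 = $8.664 thousand.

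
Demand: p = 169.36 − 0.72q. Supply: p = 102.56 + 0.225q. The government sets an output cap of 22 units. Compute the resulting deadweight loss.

1120.06

Competitive equilibrium: 169.36 − 0.72q = 102.56 + 0.225q → q* = 70.6878, p* = 118.4648.
At q = 22: demand price = 169.36 − 0.72·22 = 153.52; supply price = 102.56 + 0.225·22 = 107.51.
Δq = 70.6878 − 22 = 48.6878; wedge = 153.52 − 107.51 = 46.01.
Deadweight loss = ½ × 48.6878 × 46.01 = 1120.06.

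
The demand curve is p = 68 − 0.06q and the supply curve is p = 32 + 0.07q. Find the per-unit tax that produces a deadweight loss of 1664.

Competitive equilibrium: 68 − 0.06q = 32 + 0.07q → q* = 276.9231, p* = 51.3846.
A tax t gives Δq = t/0.13 and wedge t, so DWL = t²/0.26.
t²/0.26 = 1664 → t² = 432.64 → t = 20.8.

20.8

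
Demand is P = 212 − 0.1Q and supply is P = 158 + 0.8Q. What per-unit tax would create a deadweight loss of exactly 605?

Competitive equilibrium: 212 − 0.1Q = 158 + 0.8Q → Q* = 60, P* = 206.
A tax t gives ΔQ = t/0.9 and wedge t, so DWL = t²/1.8.
t²/1.8 = 605 → t² = 1089 → t = 33.

33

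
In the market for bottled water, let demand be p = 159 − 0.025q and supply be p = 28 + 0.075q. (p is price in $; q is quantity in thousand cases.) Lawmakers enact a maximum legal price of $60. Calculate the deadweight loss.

$39013.89 thousand

Competitive equilibrium: 159 − 0.025q = 28 + 0.075q → q* = 1310, p* = 126.25.
At the ceiling p = 60, quantity supplied = (60 − 28)/0.075 = 426.66667.
Willingness to pay at q' = 426.66667: 159 − 0.025·426.66667 = 148.33333.
Δq = 1310 − 426.66667 = 883.33333; wedge = 148.33333 − 60 = 88.33333.
Welfare loss = ½ × 883.33333 × 88.33333 = $39013.89 thousand.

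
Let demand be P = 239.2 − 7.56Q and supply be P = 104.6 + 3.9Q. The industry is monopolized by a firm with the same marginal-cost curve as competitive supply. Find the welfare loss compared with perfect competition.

124.88

Competitive equilibrium: 239.2 − 7.56Q = 104.6 + 3.9Q → Q* = 11.7452, P* = 150.4063.
Marginal revenue: MR = 239.2 − 15.12Q. Set MR = MC: 239.2 − 15.12Q = 104.6 + 3.9Q → Q_m = 7.0768.
Price P_m = 239.2 − 7.56·7.0768 = 185.6994; MC(Q_m) = 104.6 + 3.9·7.0768 = 132.1995.
Competitive Q* = 11.7452, so ΔQ = 4.6684; wedge = 185.6994 − 132.1995 = 53.4999.
Deadweight loss = ½ × 4.6684 × 53.4999 = 124.88.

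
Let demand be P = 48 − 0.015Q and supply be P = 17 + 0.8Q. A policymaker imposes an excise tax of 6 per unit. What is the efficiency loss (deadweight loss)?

22.09

Competitive equilibrium: 48 − 0.015Q = 17 + 0.8Q → Q* = 38.0368, P* = 47.4294.
With the tax, the buyer price exceeds the seller price by 6: (48 − 0.015Q) − (17 + 0.8Q) = 6 → Q' = 30.6748.
ΔQ = 38.0368 − 30.6748 = 7.362; the wedge equals the tax, 6.
The triangle = ½ × 7.362 × 6 = 22.09.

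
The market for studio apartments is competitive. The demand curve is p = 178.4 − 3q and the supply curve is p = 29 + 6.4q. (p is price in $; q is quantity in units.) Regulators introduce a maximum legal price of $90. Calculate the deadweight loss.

Competitive equilibrium: 178.4 − 3q = 29 + 6.4q → q* = 15.8936, p* = 130.7191.
At the ceiling p = 90, quantity supplied = (90 − 29)/6.4 = 9.5313.
Willingness to pay at q' = 9.5313: 178.4 − 3·9.5313 = 149.8061.
Δq = 15.8936 − 9.5313 = 6.3623; wedge = 149.8061 − 90 = 59.8061.
DWL = ½ × 6.3623 × 59.8061 = $190.25.

$190.25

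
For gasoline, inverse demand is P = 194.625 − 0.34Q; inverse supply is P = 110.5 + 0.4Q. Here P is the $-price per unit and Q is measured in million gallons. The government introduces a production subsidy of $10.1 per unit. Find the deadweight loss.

Competitive equilibrium: 194.625 − 0.34Q = 110.5 + 0.4Q → Q* = 113.6824, P* = 155.973.
The subsidy lowers effective supply by 10.1: P = 100.4 + 0.4Q.
New quantity: 194.625 − 0.34Q = 100.4 + 0.4Q → Q' = 127.3311.
Overproduction ΔQ = 127.3311 − 113.6824 = 13.6487; wedge = subsidy = 10.1.
DWL = ½ × 13.6487 × 10.1 = $68.93 million.

$68.93 million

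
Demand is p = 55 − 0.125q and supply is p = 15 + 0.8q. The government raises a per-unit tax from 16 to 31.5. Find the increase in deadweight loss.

397.97

Competitive equilibrium: 55 − 0.125q = 15 + 0.8q → q* = 43.2432, p* = 49.5946.
For a per-unit tax t: Δq = t/0.925, so DWL = ½·t·(t/0.925) = t²/1.85.
At t = 16: DWL = 138.378. At t = 31.5: DWL = 536.351.
Increase = 536.351 − 138.378 = 397.97.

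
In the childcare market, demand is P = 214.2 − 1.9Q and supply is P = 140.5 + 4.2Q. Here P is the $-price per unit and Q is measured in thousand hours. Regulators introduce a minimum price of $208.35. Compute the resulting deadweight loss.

Competitive equilibrium: 214.2 − 1.9Q = 140.5 + 4.2Q → Q* = 12.082, P* = 191.2443.
At the floor P = 208.35, quantity demanded = (214.2 − 208.35)/1.9 = 3.0789.
Sellers' marginal cost at Q' = 3.0789: 140.5 + 4.2·3.0789 = 153.4314.
ΔQ = 12.082 − 3.0789 = 9.0031; wedge = 208.35 − 153.4314 = 54.9186.
Deadweight loss = ½ × 9.0031 × 54.9186 = $247.22 thousand.

$247.22 thousand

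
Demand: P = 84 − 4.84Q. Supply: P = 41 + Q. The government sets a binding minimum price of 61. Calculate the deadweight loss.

19.91

Competitive equilibrium: 84 − 4.84Q = 41 + Q → Q* = 7.363, P* = 48.363.
At the floor P = 61, quantity demanded = (84 − 61)/4.84 = 4.7521.
Sellers' marginal cost at Q' = 4.7521: 41 + 1·4.7521 = 45.7521.
ΔQ = 7.363 − 4.7521 = 2.6109; wedge = 61 − 45.7521 = 15.2479.
Deadweight loss = ½ × 2.6109 × 15.2479 = 19.91.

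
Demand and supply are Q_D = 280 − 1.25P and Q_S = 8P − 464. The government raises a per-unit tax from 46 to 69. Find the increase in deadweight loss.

1429.73

In inverse form: demand P = 224 − 0.8Q, supply P = 58 + 0.125Q.
Competitive equilibrium: 224 − 0.8Q = 58 + 0.125Q → Q* = 179.4595, P* = 80.4324.
For a per-unit tax t: ΔQ = t/0.925, so DWL = ½·t·(t/0.925) = t²/1.85.
At t = 46: DWL = 1143.784. At t = 69: DWL = 2573.514.
Increase = 2573.514 − 1143.784 = 1429.73.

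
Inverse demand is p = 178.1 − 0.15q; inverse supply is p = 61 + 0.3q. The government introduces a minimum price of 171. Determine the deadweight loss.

Competitive equilibrium: 178.1 − 0.15q = 61 + 0.3q → q* = 260.2222, p* = 139.0667.
At the floor p = 171, quantity demanded = (178.1 − 171)/0.15 = 47.3333.
Sellers' marginal cost at q' = 47.3333: 61 + 0.3·47.3333 = 75.2.
Δq = 260.2222 − 47.3333 = 212.8889; wedge = 171 − 75.2 = 95.8.
The triangle = ½ × 212.8889 × 95.8 = 10197.38.

10197.38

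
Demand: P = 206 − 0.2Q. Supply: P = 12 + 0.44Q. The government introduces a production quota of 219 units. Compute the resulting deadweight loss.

2264.645

Competitive equilibrium: 206 − 0.2Q = 12 + 0.44Q → Q* = 303.125, P* = 145.375.
At Q = 219: demand price = 206 − 0.2·219 = 162.2; supply price = 12 + 0.44·219 = 108.36.
ΔQ = 303.125 − 219 = 84.125; wedge = 162.2 − 108.36 = 53.84.
Welfare loss = ½ × 84.125 × 53.84 = 2264.645.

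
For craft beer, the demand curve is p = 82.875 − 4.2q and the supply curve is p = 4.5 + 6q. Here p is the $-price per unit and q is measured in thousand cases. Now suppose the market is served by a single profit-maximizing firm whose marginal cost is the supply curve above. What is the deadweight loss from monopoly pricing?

$25.62 thousand

Competitive equilibrium: 82.875 − 4.2q = 4.5 + 6q → q* = 7.6838, p* = 50.6029.
Marginal revenue: MR = 82.875 − 8.4q. Set MR = MC: 82.875 − 8.4q = 4.5 + 6q → q_m = 5.4427.
Price p_m = 82.875 − 4.2·5.4427 = 60.0157; MC(q_m) = 4.5 + 6·5.4427 = 37.1562.
Competitive q* = 7.6838, so Δq = 2.2411; wedge = 60.0157 − 37.1562 = 22.8595.
DWL = ½ × 2.2411 × 22.8595 = $25.62 thousand.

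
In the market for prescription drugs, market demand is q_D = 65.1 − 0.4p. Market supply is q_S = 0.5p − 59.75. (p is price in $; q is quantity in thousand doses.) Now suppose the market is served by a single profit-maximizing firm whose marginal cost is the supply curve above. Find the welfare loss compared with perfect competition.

$26.51 thousand

In inverse form: demand p = 162.75 − 2.5q, supply p = 119.5 + 2q.
Competitive equilibrium: 162.75 − 2.5q = 119.5 + 2q → q* = 9.6111, p* = 138.7222.
Marginal revenue: MR = 162.75 − 5q. Set MR = MC: 162.75 − 5q = 119.5 + 2q → q_m = 6.1786.
Price p_m = 162.75 − 2.5·6.1786 = 147.3035; MC(q_m) = 119.5 + 2·6.1786 = 131.8572.
Competitive q* = 9.6111, so Δq = 3.4325; wedge = 147.3035 − 131.8572 = 15.4463.
DWL = ½ × 3.4325 × 15.4463 = $26.51 thousand.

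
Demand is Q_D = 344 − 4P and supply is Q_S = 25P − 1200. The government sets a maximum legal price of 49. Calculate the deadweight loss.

1630.28

In inverse form: demand P = 86 − 0.25Q, supply P = 48 + 0.04Q.
Competitive equilibrium: 86 − 0.25Q = 48 + 0.04Q → Q* = 131.0345, P* = 53.2414.
At the ceiling P = 49, quantity supplied = (49 − 48)/0.04 = 25.
Willingness to pay at Q' = 25: 86 − 0.25·25 = 79.75.
ΔQ = 131.0345 − 25 = 106.0345; wedge = 79.75 − 49 = 30.75.
The triangle = ½ × 106.0345 × 30.75 = 1630.28.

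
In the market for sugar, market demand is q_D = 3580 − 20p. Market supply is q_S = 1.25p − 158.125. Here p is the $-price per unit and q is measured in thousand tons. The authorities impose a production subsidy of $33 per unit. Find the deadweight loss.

$640.59 thousand

In inverse form: demand p = 179 − 0.05q, supply p = 126.5 + 0.8q.
Competitive equilibrium: 179 − 0.05q = 126.5 + 0.8q → q* = 61.7647, p* = 175.9118.
The subsidy lowers effective supply by 33: p = 93.5 + 0.8q.
New quantity: 179 − 0.05q = 93.5 + 0.8q → q' = 100.5882.
Overproduction Δq = 100.5882 − 61.7647 = 38.8235; wedge = subsidy = 33.
Deadweight loss = ½ × 38.8235 × 33 = $640.59 thousand.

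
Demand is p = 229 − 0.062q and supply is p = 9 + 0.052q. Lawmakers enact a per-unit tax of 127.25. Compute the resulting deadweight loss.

Competitive equilibrium: 229 − 0.062q = 9 + 0.052q → q* = 1929.8246, p* = 109.3509.
With the tax, the buyer price exceeds the seller price by 127.25: (229 − 0.062q) − (9 + 0.052q) = 127.25 → q' = 813.5965.
Δq = 1929.8246 − 813.5965 = 1116.2281; the wedge equals the tax, 127.25.
The triangle = ½ × 1116.2281 × 127.25 = 71020.01.

71020.01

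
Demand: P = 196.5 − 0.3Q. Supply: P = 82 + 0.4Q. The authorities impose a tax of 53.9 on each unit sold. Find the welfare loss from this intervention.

2075.15

Competitive equilibrium: 196.5 − 0.3Q = 82 + 0.4Q → Q* = 163.5714, P* = 147.4286.
With the tax, the buyer price exceeds the seller price by 53.9: (196.5 − 0.3Q) − (82 + 0.4Q) = 53.9 → Q' = 86.5714.
ΔQ = 163.5714 − 86.5714 = 77; the wedge equals the tax, 53.9.
Deadweight loss = ½ × 77 × 53.9 = 2075.15.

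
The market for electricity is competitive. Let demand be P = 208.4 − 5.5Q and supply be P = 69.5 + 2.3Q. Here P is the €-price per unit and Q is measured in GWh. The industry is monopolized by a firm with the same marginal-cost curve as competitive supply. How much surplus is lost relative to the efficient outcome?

€211.50

Competitive equilibrium: 208.4 − 5.5Q = 69.5 + 2.3Q → Q* = 17.8077, P* = 110.4577.
Marginal revenue: MR = 208.4 − 11Q. Set MR = MC: 208.4 − 11Q = 69.5 + 2.3Q → Q_m = 10.4436.
Price P_m = 208.4 − 5.5·10.4436 = 150.9602; MC(Q_m) = 69.5 + 2.3·10.4436 = 93.5203.
Competitive Q* = 17.8077, so ΔQ = 7.3641; wedge = 150.9602 − 93.5203 = 57.4399.
DWL = ½ × 7.3641 × 57.4399 = €211.50.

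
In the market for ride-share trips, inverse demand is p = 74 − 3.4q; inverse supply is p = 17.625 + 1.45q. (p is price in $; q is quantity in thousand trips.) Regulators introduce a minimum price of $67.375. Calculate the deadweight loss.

$227 thousand

Competitive equilibrium: 74 − 3.4q = 17.625 + 1.45q → q* = 11.6237, p* = 34.4794.
At the floor p = 67.375, quantity demanded = (74 − 67.375)/3.4 = 1.9485.
Sellers' marginal cost at q' = 1.9485: 17.625 + 1.45·1.9485 = 20.4503.
Δq = 11.6237 − 1.9485 = 9.6752; wedge = 67.375 − 20.4503 = 46.9247.
DWL = ½ × 9.6752 × 46.9247 = $227 thousand.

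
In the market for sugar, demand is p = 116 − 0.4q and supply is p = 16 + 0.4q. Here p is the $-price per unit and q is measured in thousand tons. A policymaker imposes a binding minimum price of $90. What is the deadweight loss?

Competitive equilibrium: 116 − 0.4q = 16 + 0.4q → q* = 125, p* = 66.
At the floor p = 90, quantity demanded = (116 − 90)/0.4 = 65.
Sellers' marginal cost at q' = 65: 16 + 0.4·65 = 42.
Δq = 125 − 65 = 60; wedge = 90 − 42 = 48.
Deadweight loss = ½ × 60 × 48 = $1440 thousand.

$1440 thousand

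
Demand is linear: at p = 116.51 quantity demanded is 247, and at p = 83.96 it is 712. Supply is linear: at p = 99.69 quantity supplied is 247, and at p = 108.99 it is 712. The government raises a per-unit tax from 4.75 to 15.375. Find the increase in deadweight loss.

Demand slope = (83.96 − 116.51)/(712 − 247) = −0.07, so p = 133.8 − 0.07q.
Supply slope = (108.99 − 99.69)/(712 − 247) = 0.02, so p = 94.75 + 0.02q.
Competitive equilibrium: 133.8 − 0.07q = 94.75 + 0.02q → q* = 433.8889, p* = 103.4278.
For a per-unit tax t: Δq = t/0.09, so DWL = ½·t·(t/0.09) = t²/0.18.
At t = 4.75: DWL = 125.347. At t = 15.375: DWL = 1313.281.
Increase = 1313.281 − 125.347 = 1187.93.

1187.93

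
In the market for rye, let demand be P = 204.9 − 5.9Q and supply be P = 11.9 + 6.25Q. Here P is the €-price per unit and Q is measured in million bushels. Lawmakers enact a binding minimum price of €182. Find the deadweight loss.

€875.30 million

Competitive equilibrium: 204.9 − 5.9Q = 11.9 + 6.25Q → Q* = 15.8848, P* = 111.1798.
At the floor P = 182, quantity demanded = (204.9 − 182)/5.9 = 3.8814.
Sellers' marginal cost at Q' = 3.8814: 11.9 + 6.25·3.8814 = 36.1588.
ΔQ = 15.8848 − 3.8814 = 12.0034; wedge = 182 − 36.1588 = 145.8412.
Welfare loss = ½ × 12.0034 × 145.8412 = €875.30 million.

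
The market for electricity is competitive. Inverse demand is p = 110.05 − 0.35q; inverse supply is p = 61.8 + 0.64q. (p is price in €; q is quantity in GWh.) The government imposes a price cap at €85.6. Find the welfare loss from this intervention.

€66.03

Competitive equilibrium: 110.05 − 0.35q = 61.8 + 0.64q → q* = 48.7374, p* = 92.9919.
At the ceiling p = 85.6, quantity supplied = (85.6 − 61.8)/0.64 = 37.1875.
Willingness to pay at q' = 37.1875: 110.05 − 0.35·37.1875 = 97.0344.
Δq = 48.7374 − 37.1875 = 11.5499; wedge = 97.0344 − 85.6 = 11.4344.
DWL = ½ × 11.5499 × 11.4344 = €66.03.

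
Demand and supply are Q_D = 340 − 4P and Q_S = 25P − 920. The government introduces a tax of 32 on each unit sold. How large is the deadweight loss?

In inverse form: demand P = 85 − 0.25Q, supply P = 36.8 + 0.04Q.
Competitive equilibrium: 85 − 0.25Q = 36.8 + 0.04Q → Q* = 166.2069, P* = 43.4483.
With the tax, the buyer price exceeds the seller price by 32: (85 − 0.25Q) − (36.8 + 0.04Q) = 32 → Q' = 55.8621.
ΔQ = 166.2069 − 55.8621 = 110.3448; the wedge equals the tax, 32.
Welfare loss = ½ × 110.3448 × 32 = 1765.52.

1765.52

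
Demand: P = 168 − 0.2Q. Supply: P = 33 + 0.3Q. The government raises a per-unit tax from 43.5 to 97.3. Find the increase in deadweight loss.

7575.04

Competitive equilibrium: 168 − 0.2Q = 33 + 0.3Q → Q* = 270, P* = 114.
For a per-unit tax t: ΔQ = t/0.5, so DWL = ½·t·(t/0.5) = t²/1.
At t = 43.5: DWL = 1892.25. At t = 97.3: DWL = 9467.29.
Increase = 9467.29 − 1892.25 = 7575.04.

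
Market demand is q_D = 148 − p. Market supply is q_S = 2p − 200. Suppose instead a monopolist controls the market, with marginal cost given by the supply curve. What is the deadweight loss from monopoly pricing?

122.88

In inverse form: demand p = 148 − q, supply p = 100 + 0.5q.
Competitive equilibrium: 148 − q = 100 + 0.5q → q* = 32, p* = 116.
Marginal revenue: MR = 148 − 2q. Set MR = MC: 148 − 2q = 100 + 0.5q → q_m = 19.2.
Price p_m = 148 − 1·19.2 = 128.8; MC(q_m) = 100 + 0.5·19.2 = 109.6.
Competitive q* = 32, so Δq = 12.8; wedge = 128.8 − 109.6 = 19.2.
The triangle = ½ × 12.8 × 19.2 = 122.88.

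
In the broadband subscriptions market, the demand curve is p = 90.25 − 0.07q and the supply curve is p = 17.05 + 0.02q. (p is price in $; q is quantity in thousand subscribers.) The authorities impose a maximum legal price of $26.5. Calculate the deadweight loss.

$5227.53 thousand

Competitive equilibrium: 90.25 − 0.07q = 17.05 + 0.02q → q* = 813.3333, p* = 33.3167.
At the ceiling p = 26.5, quantity supplied = (26.5 − 17.05)/0.02 = 472.5.
Willingness to pay at q' = 472.5: 90.25 − 0.07·472.5 = 57.175.
Δq = 813.3333 − 472.5 = 340.8333; wedge = 57.175 − 26.5 = 30.675.
DWL = ½ × 340.8333 × 30.675 = $5227.53 thousand.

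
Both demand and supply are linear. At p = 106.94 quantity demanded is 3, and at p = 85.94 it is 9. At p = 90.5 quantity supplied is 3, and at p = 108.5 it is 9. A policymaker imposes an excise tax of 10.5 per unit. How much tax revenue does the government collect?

Demand slope = (85.94 − 106.94)/(9 − 3) = −3.5, so p = 117.44 − 3.5q.
Supply slope = (108.5 − 90.5)/(9 − 3) = 3, so p = 81.5 + 3q.
Competitive equilibrium: 117.44 − 3.5q = 81.5 + 3q → q* = 5.52923, p* = 98.08769.
With the tax, the buyer price exceeds the seller price by 10.5: (117.44 − 3.5q) − (81.5 + 3q) = 10.5 → q' = 3.91385.
Tax revenue = 10.5 × 3.91385 = 41.10.

41.10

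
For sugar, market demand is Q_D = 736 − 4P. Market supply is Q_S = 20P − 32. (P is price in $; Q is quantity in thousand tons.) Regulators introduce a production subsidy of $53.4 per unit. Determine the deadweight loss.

In inverse form: demand P = 184 − 0.25Q, supply P = 1.6 + 0.05Q.
Competitive equilibrium: 184 − 0.25Q = 1.6 + 0.05Q → Q* = 608, P* = 32.
The subsidy lowers effective supply by 53.4: P = 0.05Q − 51.8.
New quantity: 184 − 0.25Q = 0.05Q − 51.8 → Q' = 786.
Overproduction ΔQ = 786 − 608 = 178; wedge = subsidy = 53.4.
DWL = ½ × 178 × 53.4 = $4752.60 thousand.

$4752.60 thousand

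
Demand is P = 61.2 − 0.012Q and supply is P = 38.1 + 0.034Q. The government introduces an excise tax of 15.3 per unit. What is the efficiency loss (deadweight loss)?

Competitive equilibrium: 61.2 − 0.012Q = 38.1 + 0.034Q → Q* = 502.1739, P* = 55.1739.
With the tax, the buyer price exceeds the seller price by 15.3: (61.2 − 0.012Q) − (38.1 + 0.034Q) = 15.3 → Q' = 169.5652.
ΔQ = 502.1739 − 169.5652 = 332.6087; the wedge equals the tax, 15.3.
The triangle = ½ × 332.6087 × 15.3 = 2544.46.

2544.46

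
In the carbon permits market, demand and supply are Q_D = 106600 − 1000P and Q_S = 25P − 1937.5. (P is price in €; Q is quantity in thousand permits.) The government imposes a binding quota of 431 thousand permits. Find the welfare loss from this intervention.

€1592.95 thousand

In inverse form: demand P = 106.6 − 0.001Q, supply P = 77.5 + 0.04Q.
Competitive equilibrium: 106.6 − 0.001Q = 77.5 + 0.04Q → Q* = 709.7561, P* = 105.8902.
At Q = 431: demand price = 106.6 − 0.001·431 = 106.169; supply price = 77.5 + 0.04·431 = 94.74.
ΔQ = 709.7561 − 431 = 278.7561; wedge = 106.169 − 94.74 = 11.429.
The triangle = ½ × 278.7561 × 11.429 = €1592.95 thousand.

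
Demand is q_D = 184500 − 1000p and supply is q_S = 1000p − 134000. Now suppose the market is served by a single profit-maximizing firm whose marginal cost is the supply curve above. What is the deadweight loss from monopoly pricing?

In inverse form: demand p = 184.5 − 0.001q, supply p = 134 + 0.001q.
Competitive equilibrium: 184.5 − 0.001q = 134 + 0.001q → q* = 25250, p* = 159.25.
Marginal revenue: MR = 184.5 − 0.002q. Set MR = MC: 184.5 − 0.002q = 134 + 0.001q → q_m = 16833.333333.
Price p_m = 184.5 − 0.001·16833.333333 = 167.666667; MC(q_m) = 134 + 0.001·16833.333333 = 150.833333.
Competitive q* = 25250, so Δq = 8416.666667; wedge = 167.666667 − 150.833333 = 16.833334.
DWL = ½ × 8416.666667 × 16.833334 = 70840.28.

70840.28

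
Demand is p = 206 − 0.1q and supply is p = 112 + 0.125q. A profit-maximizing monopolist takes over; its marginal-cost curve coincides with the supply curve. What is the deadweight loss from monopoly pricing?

Competitive equilibrium: 206 − 0.1q = 112 + 0.125q → q* = 417.77778, p* = 164.22222.
Marginal revenue: MR = 206 − 0.2q. Set MR = MC: 206 − 0.2q = 112 + 0.125q → q_m = 289.23077.
Price p_m = 206 − 0.1·289.23077 = 177.07692; MC(q_m) = 112 + 0.125·289.23077 = 148.15385.
Competitive q* = 417.77778, so Δq = 128.54701; wedge = 177.07692 − 148.15385 = 28.92307.
The triangle = ½ × 128.54701 × 28.92307 = 1858.99.

1858.99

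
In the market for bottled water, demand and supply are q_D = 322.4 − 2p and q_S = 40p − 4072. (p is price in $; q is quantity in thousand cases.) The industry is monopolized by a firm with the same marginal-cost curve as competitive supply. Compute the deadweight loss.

In inverse form: demand p = 161.2 − 0.5q, supply p = 101.8 + 0.025q.
Competitive equilibrium: 161.2 − 0.5q = 101.8 + 0.025q → q* = 113.1429, p* = 104.6286.
Marginal revenue: MR = 161.2 − q. Set MR = MC: 161.2 − q = 101.8 + 0.025q → q_m = 57.9512.
Price p_m = 161.2 − 0.5·57.9512 = 132.2244; MC(q_m) = 101.8 + 0.025·57.9512 = 103.2488.
Competitive q* = 113.1429, so Δq = 55.1917; wedge = 132.2244 − 103.2488 = 28.9756.
Deadweight loss = ½ × 55.1917 × 28.9756 = $799.61 thousand.

$799.61 thousand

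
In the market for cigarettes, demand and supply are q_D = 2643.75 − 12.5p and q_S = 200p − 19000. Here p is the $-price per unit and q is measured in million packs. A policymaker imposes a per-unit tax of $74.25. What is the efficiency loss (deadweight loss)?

In inverse form: demand p = 211.5 − 0.08q, supply p = 95 + 0.005q.
Competitive equilibrium: 211.5 − 0.08q = 95 + 0.005q → q* = 1370.5882, p* = 101.8529.
With the tax, the buyer price exceeds the seller price by 74.25: (211.5 − 0.08q) − (95 + 0.005q) = 74.25 → q' = 497.0588.
Δq = 1370.5882 − 497.0588 = 873.5294; the wedge equals the tax, 74.25.
Deadweight loss = ½ × 873.5294 × 74.25 = $32429.78 million.

$32429.78 million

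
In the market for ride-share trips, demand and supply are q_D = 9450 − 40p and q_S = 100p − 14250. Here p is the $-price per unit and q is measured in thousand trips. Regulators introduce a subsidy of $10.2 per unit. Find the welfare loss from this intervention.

$1486.29 thousand

In inverse form: demand p = 236.25 − 0.025q, supply p = 142.5 + 0.01q.
Competitive equilibrium: 236.25 − 0.025q = 142.5 + 0.01q → q* = 2678.5714, p* = 169.2857.
The subsidy lowers effective supply by 10.2: p = 132.3 + 0.01q.
New quantity: 236.25 − 0.025q = 132.3 + 0.01q → q' = 2970.
Overproduction Δq = 2970 − 2678.5714 = 291.4286; wedge = subsidy = 10.2.
The triangle = ½ × 291.4286 × 10.2 = $1486.29 thousand.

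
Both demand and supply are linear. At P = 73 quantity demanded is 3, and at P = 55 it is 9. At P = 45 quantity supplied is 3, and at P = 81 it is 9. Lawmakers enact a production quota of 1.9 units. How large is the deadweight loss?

79.80

Demand slope = (55 − 73)/(9 − 3) = −3, so P = 82 − 3Q.
Supply slope = (81 − 45)/(9 − 3) = 6, so P = 27 + 6Q.
Competitive equilibrium: 82 − 3Q = 27 + 6Q → Q* = 6.1111, P* = 63.6667.
At Q = 1.9: demand price = 82 − 3·1.9 = 76.3; supply price = 27 + 6·1.9 = 38.4.
ΔQ = 6.1111 − 1.9 = 4.2111; wedge = 76.3 − 38.4 = 37.9.
The triangle = ½ × 4.2111 × 37.9 = 79.80.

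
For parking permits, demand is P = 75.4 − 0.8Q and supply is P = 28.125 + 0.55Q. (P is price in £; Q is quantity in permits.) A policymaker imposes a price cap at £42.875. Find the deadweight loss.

Competitive equilibrium: 75.4 − 0.8Q = 28.125 + 0.55Q → Q* = 35.0185, P* = 47.3852.
At the ceiling P = 42.875, quantity supplied = (42.875 − 28.125)/0.55 = 26.8182.
Willingness to pay at Q' = 26.8182: 75.4 − 0.8·26.8182 = 53.9454.
ΔQ = 35.0185 − 26.8182 = 8.2003; wedge = 53.9454 − 42.875 = 11.0704.
Deadweight loss = ½ × 8.2003 × 11.0704 = £45.39.

£45.39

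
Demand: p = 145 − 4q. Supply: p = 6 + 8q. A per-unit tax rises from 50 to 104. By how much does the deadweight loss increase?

Competitive equilibrium: 145 − 4q = 6 + 8q → q* = 11.5833, p* = 98.6667.
For a per-unit tax t: Δq = t/12, so DWL = ½·t·(t/12) = t²/24.
At t = 50: DWL = 104.167. At t = 104: DWL = 450.667.
Increase = 450.667 − 104.167 = 346.50.

346.50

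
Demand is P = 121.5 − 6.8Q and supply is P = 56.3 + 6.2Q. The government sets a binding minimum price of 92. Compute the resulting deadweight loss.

2.98

Competitive equilibrium: 121.5 − 6.8Q = 56.3 + 6.2Q → Q* = 5.0154, P* = 87.3954.
At the floor P = 92, quantity demanded = (121.5 − 92)/6.8 = 4.3382.
Sellers' marginal cost at Q' = 4.3382: 56.3 + 6.2·4.3382 = 83.1968.
ΔQ = 5.0154 − 4.3382 = 0.6772; wedge = 92 − 83.1968 = 8.8032.
DWL = ½ × 0.6772 × 8.8032 = 2.98.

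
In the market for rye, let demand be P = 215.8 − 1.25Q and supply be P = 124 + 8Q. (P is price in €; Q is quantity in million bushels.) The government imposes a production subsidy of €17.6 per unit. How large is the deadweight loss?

€16.74 million

Competitive equilibrium: 215.8 − 1.25Q = 124 + 8Q → Q* = 9.9243, P* = 203.3946.
The subsidy lowers effective supply by 17.6: P = 106.4 + 8Q.
New quantity: 215.8 − 1.25Q = 106.4 + 8Q → Q' = 11.827.
Overproduction ΔQ = 11.827 − 9.9243 = 1.9027; wedge = subsidy = 17.6.
Deadweight loss = ½ × 1.9027 × 17.6 = €16.74 million.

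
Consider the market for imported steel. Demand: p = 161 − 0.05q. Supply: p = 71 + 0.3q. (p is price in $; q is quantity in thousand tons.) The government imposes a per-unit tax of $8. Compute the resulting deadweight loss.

$91.43 thousand

Competitive equilibrium: 161 − 0.05q = 71 + 0.3q → q* = 257.1429, p* = 148.1429.
With the tax, the buyer price exceeds the seller price by 8: (161 − 0.05q) − (71 + 0.3q) = 8 → q' = 234.2857.
Δq = 257.1429 − 234.2857 = 22.8572; the wedge equals the tax, 8.
Deadweight loss = ½ × 22.8572 × 8 = $91.43 thousand.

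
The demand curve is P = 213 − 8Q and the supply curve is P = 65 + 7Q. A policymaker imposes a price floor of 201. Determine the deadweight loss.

525.01

Competitive equilibrium: 213 − 8Q = 65 + 7Q → Q* = 9.8667, P* = 134.0667.
At the floor P = 201, quantity demanded = (213 − 201)/8 = 1.5.
Sellers' marginal cost at Q' = 1.5: 65 + 7·1.5 = 75.5.
ΔQ = 9.8667 − 1.5 = 8.3667; wedge = 201 − 75.5 = 125.5.
Deadweight loss = ½ × 8.3667 × 125.5 = 525.01.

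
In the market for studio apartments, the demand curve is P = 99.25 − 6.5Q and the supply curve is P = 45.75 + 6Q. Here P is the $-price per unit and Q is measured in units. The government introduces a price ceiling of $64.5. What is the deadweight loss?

$8.34

Competitive equilibrium: 99.25 − 6.5Q = 45.75 + 6Q → Q* = 4.28, P* = 71.43.
At the ceiling P = 64.5, quantity supplied = (64.5 − 45.75)/6 = 3.125.
Willingness to pay at Q' = 3.125: 99.25 − 6.5·3.125 = 78.9375.
ΔQ = 4.28 − 3.125 = 1.155; wedge = 78.9375 − 64.5 = 14.4375.
Welfare loss = ½ × 1.155 × 14.4375 = $8.34.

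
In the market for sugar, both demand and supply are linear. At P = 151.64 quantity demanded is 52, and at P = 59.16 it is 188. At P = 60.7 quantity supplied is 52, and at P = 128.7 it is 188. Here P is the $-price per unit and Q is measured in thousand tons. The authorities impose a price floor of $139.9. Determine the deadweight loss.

Demand slope = (59.16 − 151.64)/(188 − 52) = −0.68, so P = 187 − 0.68Q.
Supply slope = (128.7 − 60.7)/(188 − 52) = 0.5, so P = 34.7 + 0.5Q.
Competitive equilibrium: 187 − 0.68Q = 34.7 + 0.5Q → Q* = 129.0678, P* = 99.2339.
At the floor P = 139.9, quantity demanded = (187 − 139.9)/0.68 = 69.2647.
Sellers' marginal cost at Q' = 69.2647: 34.7 + 0.5·69.2647 = 69.3324.
ΔQ = 129.0678 − 69.2647 = 59.8031; wedge = 139.9 − 69.3324 = 70.5676.
The triangle = ½ × 59.8031 × 70.5676 = $2110.08 thousand.

$2110.08 thousand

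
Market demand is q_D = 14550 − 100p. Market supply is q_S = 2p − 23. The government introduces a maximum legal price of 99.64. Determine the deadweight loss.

In inverse form: demand p = 145.5 − 0.01q, supply p = 11.5 + 0.5q.
Competitive equilibrium: 145.5 − 0.01q = 11.5 + 0.5q → q* = 262.7451, p* = 142.8725.
At the ceiling p = 99.64, quantity supplied = (99.64 − 11.5)/0.5 = 176.28.
Willingness to pay at q' = 176.28: 145.5 − 0.01·176.28 = 143.7372.
Δq = 262.7451 − 176.28 = 86.4651; wedge = 143.7372 − 99.64 = 44.0972.
Welfare loss = ½ × 86.4651 × 44.0972 = 1906.43.

1906.43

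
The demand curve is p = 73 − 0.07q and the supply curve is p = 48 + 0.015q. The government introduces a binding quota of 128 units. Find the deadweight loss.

Competitive equilibrium: 73 − 0.07q = 48 + 0.015q → q* = 294.1176, p* = 52.4118.
At q = 128: demand price = 73 − 0.07·128 = 64.04; supply price = 48 + 0.015·128 = 49.92.
Δq = 294.1176 − 128 = 166.1176; wedge = 64.04 − 49.92 = 14.12.
The triangle = ½ × 166.1176 × 14.12 = 1172.79.

1172.79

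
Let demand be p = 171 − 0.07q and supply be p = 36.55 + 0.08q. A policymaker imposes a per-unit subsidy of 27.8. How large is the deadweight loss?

Competitive equilibrium: 171 − 0.07q = 36.55 + 0.08q → q* = 896.3333, p* = 108.2567.
The subsidy lowers effective supply by 27.8: p = 8.75 + 0.08q.
New quantity: 171 − 0.07q = 8.75 + 0.08q → q' = 1081.6667.
Overproduction Δq = 1081.6667 − 896.3333 = 185.3334; wedge = subsidy = 27.8.
The triangle = ½ × 185.3334 × 27.8 = 2576.13.

2576.13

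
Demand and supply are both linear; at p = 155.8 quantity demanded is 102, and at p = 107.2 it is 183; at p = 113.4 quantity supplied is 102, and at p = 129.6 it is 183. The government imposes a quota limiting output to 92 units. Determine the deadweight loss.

Demand slope = (107.2 − 155.8)/(183 − 102) = −0.6, so p = 217 − 0.6q.
Supply slope = (129.6 − 113.4)/(183 − 102) = 0.2, so p = 93 + 0.2q.
Competitive equilibrium: 217 − 0.6q = 93 + 0.2q → q* = 155, p* = 124.
At q = 92: demand price = 217 − 0.6·92 = 161.8; supply price = 93 + 0.2·92 = 111.4.
Δq = 155 − 92 = 63; wedge = 161.8 − 111.4 = 50.4.
The triangle = ½ × 63 × 50.4 = 1587.60.

1587.60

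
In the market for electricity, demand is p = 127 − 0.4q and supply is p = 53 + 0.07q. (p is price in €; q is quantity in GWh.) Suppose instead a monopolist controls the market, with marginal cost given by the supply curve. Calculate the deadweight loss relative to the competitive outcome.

€1231.45

Competitive equilibrium: 127 − 0.4q = 53 + 0.07q → q* = 157.4468, p* = 64.0213.
Marginal revenue: MR = 127 − 0.8q. Set MR = MC: 127 − 0.8q = 53 + 0.07q → q_m = 85.0575.
Price p_m = 127 − 0.4·85.0575 = 92.977; MC(q_m) = 53 + 0.07·85.0575 = 58.954.
Competitive q* = 157.4468, so Δq = 72.3893; wedge = 92.977 − 58.954 = 34.023.
Welfare loss = ½ × 72.3893 × 34.023 = €1231.45.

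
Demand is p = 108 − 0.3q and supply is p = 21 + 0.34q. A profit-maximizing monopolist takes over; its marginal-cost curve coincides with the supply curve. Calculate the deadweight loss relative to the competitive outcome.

Competitive equilibrium: 108 − 0.3q = 21 + 0.34q → q* = 135.9375, p* = 67.2188.
Marginal revenue: MR = 108 − 0.6q. Set MR = MC: 108 − 0.6q = 21 + 0.34q → q_m = 92.5532.
Price p_m = 108 − 0.3·92.5532 = 80.234; MC(q_m) = 21 + 0.34·92.5532 = 52.4681.
Competitive q* = 135.9375, so Δq = 43.3843; wedge = 80.234 − 52.4681 = 27.7659.
DWL = ½ × 43.3843 × 27.7659 = 602.30.

602.30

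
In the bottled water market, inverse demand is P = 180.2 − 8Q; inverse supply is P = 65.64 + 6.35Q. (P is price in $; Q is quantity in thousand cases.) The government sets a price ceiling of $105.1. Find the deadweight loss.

$22.46 thousand

Competitive equilibrium: 180.2 − 8Q = 65.64 + 6.35Q → Q* = 7.9833, P* = 116.3338.
At the ceiling P = 105.1, quantity supplied = (105.1 − 65.64)/6.35 = 6.2142.
Willingness to pay at Q' = 6.2142: 180.2 − 8·6.2142 = 130.4864.
ΔQ = 7.9833 − 6.2142 = 1.7691; wedge = 130.4864 − 105.1 = 25.3864.
The triangle = ½ × 1.7691 × 25.3864 = $22.46 thousand.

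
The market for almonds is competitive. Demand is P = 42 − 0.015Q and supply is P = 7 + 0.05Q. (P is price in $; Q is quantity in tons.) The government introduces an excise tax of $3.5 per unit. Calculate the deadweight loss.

Competitive equilibrium: 42 − 0.015Q = 7 + 0.05Q → Q* = 538.4615, P* = 33.9231.
With the tax, the buyer price exceeds the seller price by 3.5: (42 − 0.015Q) − (7 + 0.05Q) = 3.5 → Q' = 484.6154.
ΔQ = 538.4615 − 484.6154 = 53.8461; the wedge equals the tax, 3.5.
Welfare loss = ½ × 53.8461 × 3.5 = $94.23.

$94.23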